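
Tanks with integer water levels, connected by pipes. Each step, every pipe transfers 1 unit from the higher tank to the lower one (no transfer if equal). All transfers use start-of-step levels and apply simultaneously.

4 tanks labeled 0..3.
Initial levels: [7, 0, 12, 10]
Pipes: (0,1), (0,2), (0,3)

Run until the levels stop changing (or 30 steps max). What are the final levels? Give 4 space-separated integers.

Step 1: flows [0->1,2->0,3->0] -> levels [8 1 11 9]
Step 2: flows [0->1,2->0,3->0] -> levels [9 2 10 8]
Step 3: flows [0->1,2->0,0->3] -> levels [8 3 9 9]
Step 4: flows [0->1,2->0,3->0] -> levels [9 4 8 8]
Step 5: flows [0->1,0->2,0->3] -> levels [6 5 9 9]
Step 6: flows [0->1,2->0,3->0] -> levels [7 6 8 8]
Step 7: flows [0->1,2->0,3->0] -> levels [8 7 7 7]
Step 8: flows [0->1,0->2,0->3] -> levels [5 8 8 8]
Step 9: flows [1->0,2->0,3->0] -> levels [8 7 7 7]
  -> period-2 cycle: step 9 state = step 7 state; never stabilizes
  -> state at step 30: (30-7) mod 2 = 1, same as step 8 -> [5 8 8 8]

Answer: 5 8 8 8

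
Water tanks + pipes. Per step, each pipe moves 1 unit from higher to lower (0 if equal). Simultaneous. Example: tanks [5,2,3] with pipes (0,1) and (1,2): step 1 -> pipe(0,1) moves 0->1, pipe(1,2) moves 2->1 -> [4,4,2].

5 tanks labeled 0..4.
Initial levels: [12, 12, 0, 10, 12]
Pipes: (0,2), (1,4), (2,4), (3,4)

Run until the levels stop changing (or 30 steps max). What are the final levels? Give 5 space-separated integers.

Answer: 9 9 8 9 11

Derivation:
Step 1: flows [0->2,1=4,4->2,4->3] -> levels [11 12 2 11 10]
Step 2: flows [0->2,1->4,4->2,3->4] -> levels [10 11 4 10 11]
Step 3: flows [0->2,1=4,4->2,4->3] -> levels [9 11 6 11 9]
Step 4: flows [0->2,1->4,4->2,3->4] -> levels [8 10 8 10 10]
Step 5: flows [0=2,1=4,4->2,3=4] -> levels [8 10 9 10 9]
Step 6: flows [2->0,1->4,2=4,3->4] -> levels [9 9 8 9 11]
Step 7: flows [0->2,4->1,4->2,4->3] -> levels [8 10 10 10 8]
Step 8: flows [2->0,1->4,2->4,3->4] -> levels [9 9 8 9 11]
  -> period-2 cycle: step 8 state = step 6 state; never stabilizes
  -> state at step 30: (30-6) mod 2 = 0, same as step 6 -> [9 9 8 9 11]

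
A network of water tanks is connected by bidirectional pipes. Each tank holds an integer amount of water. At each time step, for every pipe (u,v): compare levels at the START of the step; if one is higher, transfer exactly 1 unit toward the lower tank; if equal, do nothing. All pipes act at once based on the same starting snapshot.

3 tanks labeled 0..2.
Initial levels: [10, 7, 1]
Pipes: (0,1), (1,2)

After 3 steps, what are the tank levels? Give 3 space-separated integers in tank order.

Step 1: flows [0->1,1->2] -> levels [9 7 2]
Step 2: flows [0->1,1->2] -> levels [8 7 3]
Step 3: flows [0->1,1->2] -> levels [7 7 4]

Answer: 7 7 4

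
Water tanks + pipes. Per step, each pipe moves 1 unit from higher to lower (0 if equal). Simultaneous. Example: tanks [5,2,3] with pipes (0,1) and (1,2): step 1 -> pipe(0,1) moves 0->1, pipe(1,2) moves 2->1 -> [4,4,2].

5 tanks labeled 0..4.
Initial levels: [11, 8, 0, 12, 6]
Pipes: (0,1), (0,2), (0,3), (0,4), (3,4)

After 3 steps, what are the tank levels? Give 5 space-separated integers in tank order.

Answer: 9 8 3 9 8

Derivation:
Step 1: flows [0->1,0->2,3->0,0->4,3->4] -> levels [9 9 1 10 8]
Step 2: flows [0=1,0->2,3->0,0->4,3->4] -> levels [8 9 2 8 10]
Step 3: flows [1->0,0->2,0=3,4->0,4->3] -> levels [9 8 3 9 8]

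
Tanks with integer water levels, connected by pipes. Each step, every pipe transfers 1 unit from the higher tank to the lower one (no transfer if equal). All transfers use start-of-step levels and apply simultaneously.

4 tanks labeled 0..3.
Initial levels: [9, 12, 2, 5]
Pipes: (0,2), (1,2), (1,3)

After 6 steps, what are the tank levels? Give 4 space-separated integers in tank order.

Answer: 7 8 6 7

Derivation:
Step 1: flows [0->2,1->2,1->3] -> levels [8 10 4 6]
Step 2: flows [0->2,1->2,1->3] -> levels [7 8 6 7]
Step 3: flows [0->2,1->2,1->3] -> levels [6 6 8 8]
Step 4: flows [2->0,2->1,3->1] -> levels [7 8 6 7]
  -> period-2 cycle: step 4 state = step 2 state
  -> state at step 6: (6-2) mod 2 = 0, same as step 2 -> [7 8 6 7]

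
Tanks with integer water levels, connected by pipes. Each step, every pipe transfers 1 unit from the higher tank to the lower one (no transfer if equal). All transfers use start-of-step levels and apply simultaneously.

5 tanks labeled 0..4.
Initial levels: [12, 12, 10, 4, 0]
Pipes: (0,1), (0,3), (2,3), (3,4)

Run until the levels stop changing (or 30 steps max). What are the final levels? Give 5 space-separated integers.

Answer: 7 8 7 9 7

Derivation:
Step 1: flows [0=1,0->3,2->3,3->4] -> levels [11 12 9 5 1]
Step 2: flows [1->0,0->3,2->3,3->4] -> levels [11 11 8 6 2]
Step 3: flows [0=1,0->3,2->3,3->4] -> levels [10 11 7 7 3]
Step 4: flows [1->0,0->3,2=3,3->4] -> levels [10 10 7 7 4]
Step 5: flows [0=1,0->3,2=3,3->4] -> levels [9 10 7 7 5]
Step 6: flows [1->0,0->3,2=3,3->4] -> levels [9 9 7 7 6]
Step 7: flows [0=1,0->3,2=3,3->4] -> levels [8 9 7 7 7]
Step 8: flows [1->0,0->3,2=3,3=4] -> levels [8 8 7 8 7]
Step 9: flows [0=1,0=3,3->2,3->4] -> levels [8 8 8 6 8]
Step 10: flows [0=1,0->3,2->3,4->3] -> levels [7 8 7 9 7]
Step 11: flows [1->0,3->0,3->2,3->4] -> levels [9 7 8 6 8]
Step 12: flows [0->1,0->3,2->3,4->3] -> levels [7 8 7 9 7]
  -> period-2 cycle: step 12 state = step 10 state; never stabilizes
  -> state at step 30: (30-10) mod 2 = 0, same as step 10 -> [7 8 7 9 7]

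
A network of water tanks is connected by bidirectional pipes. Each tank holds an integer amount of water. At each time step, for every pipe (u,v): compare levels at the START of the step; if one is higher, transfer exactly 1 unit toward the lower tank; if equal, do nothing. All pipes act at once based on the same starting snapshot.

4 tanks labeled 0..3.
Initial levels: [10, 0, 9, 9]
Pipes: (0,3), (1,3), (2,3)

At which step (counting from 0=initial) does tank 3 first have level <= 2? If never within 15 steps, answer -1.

Answer: -1

Derivation:
Step 1: flows [0->3,3->1,2=3] -> levels [9 1 9 9]
Step 2: flows [0=3,3->1,2=3] -> levels [9 2 9 8]
Step 3: flows [0->3,3->1,2->3] -> levels [8 3 8 9]
Step 4: flows [3->0,3->1,3->2] -> levels [9 4 9 6]
Step 5: flows [0->3,3->1,2->3] -> levels [8 5 8 7]
Step 6: flows [0->3,3->1,2->3] -> levels [7 6 7 8]
Step 7: flows [3->0,3->1,3->2] -> levels [8 7 8 5]
Step 8: flows [0->3,1->3,2->3] -> levels [7 6 7 8]
  -> period-2 cycle (repeats step 6); tank 3 never drops to <=2
Tank 3 never reaches <=2 within 15 steps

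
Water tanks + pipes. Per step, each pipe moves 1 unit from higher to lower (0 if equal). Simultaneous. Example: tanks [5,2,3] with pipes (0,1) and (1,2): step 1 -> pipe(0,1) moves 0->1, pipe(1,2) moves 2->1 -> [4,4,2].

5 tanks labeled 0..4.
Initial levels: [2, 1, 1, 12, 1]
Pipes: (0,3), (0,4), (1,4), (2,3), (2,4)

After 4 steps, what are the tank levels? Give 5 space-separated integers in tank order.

Answer: 5 2 5 4 1

Derivation:
Step 1: flows [3->0,0->4,1=4,3->2,2=4] -> levels [2 1 2 10 2]
Step 2: flows [3->0,0=4,4->1,3->2,2=4] -> levels [3 2 3 8 1]
Step 3: flows [3->0,0->4,1->4,3->2,2->4] -> levels [3 1 3 6 4]
Step 4: flows [3->0,4->0,4->1,3->2,4->2] -> levels [5 2 5 4 1]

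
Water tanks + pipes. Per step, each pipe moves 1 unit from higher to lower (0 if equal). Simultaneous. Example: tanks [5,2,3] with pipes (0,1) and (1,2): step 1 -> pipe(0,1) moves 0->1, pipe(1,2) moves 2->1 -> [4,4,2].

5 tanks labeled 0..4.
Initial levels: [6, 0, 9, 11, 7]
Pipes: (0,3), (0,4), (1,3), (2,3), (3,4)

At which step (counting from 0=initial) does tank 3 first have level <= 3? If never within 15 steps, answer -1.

Answer: -1

Derivation:
Step 1: flows [3->0,4->0,3->1,3->2,3->4] -> levels [8 1 10 7 7]
Step 2: flows [0->3,0->4,3->1,2->3,3=4] -> levels [6 2 9 8 8]
Step 3: flows [3->0,4->0,3->1,2->3,3=4] -> levels [8 3 8 7 7]
Step 4: flows [0->3,0->4,3->1,2->3,3=4] -> levels [6 4 7 8 8]
Step 5: flows [3->0,4->0,3->1,3->2,3=4] -> levels [8 5 8 5 7]
Step 6: flows [0->3,0->4,1=3,2->3,4->3] -> levels [6 5 7 8 7]
Step 7: flows [3->0,4->0,3->1,3->2,3->4] -> levels [8 6 8 4 7]
Step 8: flows [0->3,0->4,1->3,2->3,4->3] -> levels [6 5 7 8 7]
  -> period-2 cycle (repeats step 6); tank 3 never drops to <=3
Tank 3 never reaches <=3 within 15 steps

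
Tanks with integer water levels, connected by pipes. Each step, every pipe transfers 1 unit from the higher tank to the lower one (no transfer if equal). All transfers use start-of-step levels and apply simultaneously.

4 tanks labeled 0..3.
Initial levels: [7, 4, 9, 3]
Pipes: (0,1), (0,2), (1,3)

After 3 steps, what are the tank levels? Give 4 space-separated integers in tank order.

Answer: 6 5 7 5

Derivation:
Step 1: flows [0->1,2->0,1->3] -> levels [7 4 8 4]
Step 2: flows [0->1,2->0,1=3] -> levels [7 5 7 4]
Step 3: flows [0->1,0=2,1->3] -> levels [6 5 7 5]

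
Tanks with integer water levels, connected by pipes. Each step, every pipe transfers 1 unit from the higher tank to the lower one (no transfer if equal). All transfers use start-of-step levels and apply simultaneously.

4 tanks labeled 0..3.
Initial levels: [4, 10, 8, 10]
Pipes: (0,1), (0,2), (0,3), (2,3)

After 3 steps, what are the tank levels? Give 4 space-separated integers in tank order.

Answer: 7 9 8 8

Derivation:
Step 1: flows [1->0,2->0,3->0,3->2] -> levels [7 9 8 8]
Step 2: flows [1->0,2->0,3->0,2=3] -> levels [10 8 7 7]
Step 3: flows [0->1,0->2,0->3,2=3] -> levels [7 9 8 8]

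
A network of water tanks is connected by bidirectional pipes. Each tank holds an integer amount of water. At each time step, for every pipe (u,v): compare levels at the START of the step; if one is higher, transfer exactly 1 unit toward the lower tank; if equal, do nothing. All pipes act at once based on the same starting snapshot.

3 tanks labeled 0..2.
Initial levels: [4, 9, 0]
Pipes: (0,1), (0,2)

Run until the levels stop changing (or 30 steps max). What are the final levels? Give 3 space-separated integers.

Step 1: flows [1->0,0->2] -> levels [4 8 1]
Step 2: flows [1->0,0->2] -> levels [4 7 2]
Step 3: flows [1->0,0->2] -> levels [4 6 3]
Step 4: flows [1->0,0->2] -> levels [4 5 4]
Step 5: flows [1->0,0=2] -> levels [5 4 4]
Step 6: flows [0->1,0->2] -> levels [3 5 5]
Step 7: flows [1->0,2->0] -> levels [5 4 4]
  -> period-2 cycle: step 7 state = step 5 state; never stabilizes
  -> state at step 30: (30-5) mod 2 = 1, same as step 6 -> [3 5 5]

Answer: 3 5 5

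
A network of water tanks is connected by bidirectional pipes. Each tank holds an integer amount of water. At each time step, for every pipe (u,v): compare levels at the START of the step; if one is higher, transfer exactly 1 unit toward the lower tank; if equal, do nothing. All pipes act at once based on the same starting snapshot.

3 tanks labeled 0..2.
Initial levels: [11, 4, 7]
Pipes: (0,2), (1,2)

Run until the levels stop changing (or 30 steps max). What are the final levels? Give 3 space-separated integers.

Step 1: flows [0->2,2->1] -> levels [10 5 7]
Step 2: flows [0->2,2->1] -> levels [9 6 7]
Step 3: flows [0->2,2->1] -> levels [8 7 7]
Step 4: flows [0->2,1=2] -> levels [7 7 8]
Step 5: flows [2->0,2->1] -> levels [8 8 6]
Step 6: flows [0->2,1->2] -> levels [7 7 8]
  -> period-2 cycle: step 6 state = step 4 state; never stabilizes
  -> state at step 30: (30-4) mod 2 = 0, same as step 4 -> [7 7 8]

Answer: 7 7 8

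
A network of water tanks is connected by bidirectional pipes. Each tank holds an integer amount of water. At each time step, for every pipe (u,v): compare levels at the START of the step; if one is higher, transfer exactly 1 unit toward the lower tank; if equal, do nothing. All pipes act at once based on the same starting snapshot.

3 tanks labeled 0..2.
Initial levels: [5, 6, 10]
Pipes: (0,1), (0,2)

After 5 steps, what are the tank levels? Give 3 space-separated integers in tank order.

Answer: 7 7 7

Derivation:
Step 1: flows [1->0,2->0] -> levels [7 5 9]
Step 2: flows [0->1,2->0] -> levels [7 6 8]
Step 3: flows [0->1,2->0] -> levels [7 7 7]
Step 4: flows [0=1,0=2] -> levels [7 7 7]
  -> stable; steps 5..5 unchanged -> [7 7 7]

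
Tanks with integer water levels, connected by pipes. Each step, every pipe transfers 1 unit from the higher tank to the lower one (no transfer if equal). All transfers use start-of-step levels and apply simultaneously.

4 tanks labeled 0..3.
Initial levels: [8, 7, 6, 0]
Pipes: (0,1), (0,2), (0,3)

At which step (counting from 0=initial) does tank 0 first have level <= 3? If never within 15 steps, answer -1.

Answer: 6

Derivation:
Step 1: flows [0->1,0->2,0->3] -> levels [5 8 7 1]
Step 2: flows [1->0,2->0,0->3] -> levels [6 7 6 2]
Step 3: flows [1->0,0=2,0->3] -> levels [6 6 6 3]
Step 4: flows [0=1,0=2,0->3] -> levels [5 6 6 4]
Step 5: flows [1->0,2->0,0->3] -> levels [6 5 5 5]
Step 6: flows [0->1,0->2,0->3] -> levels [3 6 6 6]
Tank 0 first reaches <=3 at step 6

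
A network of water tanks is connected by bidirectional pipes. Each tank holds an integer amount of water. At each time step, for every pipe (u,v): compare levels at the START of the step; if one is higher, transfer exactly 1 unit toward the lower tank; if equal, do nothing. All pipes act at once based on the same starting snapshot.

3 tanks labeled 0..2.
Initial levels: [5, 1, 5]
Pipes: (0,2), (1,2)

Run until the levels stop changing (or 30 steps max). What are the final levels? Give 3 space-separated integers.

Step 1: flows [0=2,2->1] -> levels [5 2 4]
Step 2: flows [0->2,2->1] -> levels [4 3 4]
Step 3: flows [0=2,2->1] -> levels [4 4 3]
Step 4: flows [0->2,1->2] -> levels [3 3 5]
Step 5: flows [2->0,2->1] -> levels [4 4 3]
  -> period-2 cycle: step 5 state = step 3 state; never stabilizes
  -> state at step 30: (30-3) mod 2 = 1, same as step 4 -> [3 3 5]

Answer: 3 3 5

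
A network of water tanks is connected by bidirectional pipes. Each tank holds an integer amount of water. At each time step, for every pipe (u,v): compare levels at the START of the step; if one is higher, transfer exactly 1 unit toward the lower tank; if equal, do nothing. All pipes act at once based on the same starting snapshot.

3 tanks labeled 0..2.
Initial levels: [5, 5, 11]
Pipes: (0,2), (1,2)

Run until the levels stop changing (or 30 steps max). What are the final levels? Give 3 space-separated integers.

Answer: 7 7 7

Derivation:
Step 1: flows [2->0,2->1] -> levels [6 6 9]
Step 2: flows [2->0,2->1] -> levels [7 7 7]
Step 3: flows [0=2,1=2] -> levels [7 7 7]
  -> stable (no change)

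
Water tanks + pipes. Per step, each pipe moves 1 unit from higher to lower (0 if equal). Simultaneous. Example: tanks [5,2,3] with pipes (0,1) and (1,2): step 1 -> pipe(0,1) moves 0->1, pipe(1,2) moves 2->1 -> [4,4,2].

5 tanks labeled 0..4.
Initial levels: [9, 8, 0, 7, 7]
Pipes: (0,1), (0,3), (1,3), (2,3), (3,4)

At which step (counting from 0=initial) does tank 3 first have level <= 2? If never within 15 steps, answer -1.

Answer: -1

Derivation:
Step 1: flows [0->1,0->3,1->3,3->2,3=4] -> levels [7 8 1 8 7]
Step 2: flows [1->0,3->0,1=3,3->2,3->4] -> levels [9 7 2 5 8]
Step 3: flows [0->1,0->3,1->3,3->2,4->3] -> levels [7 7 3 7 7]
Step 4: flows [0=1,0=3,1=3,3->2,3=4] -> levels [7 7 4 6 7]
Step 5: flows [0=1,0->3,1->3,3->2,4->3] -> levels [6 6 5 8 6]
Step 6: flows [0=1,3->0,3->1,3->2,3->4] -> levels [7 7 6 4 7]
Step 7: flows [0=1,0->3,1->3,2->3,4->3] -> levels [6 6 5 8 6]
  -> period-2 cycle (repeats step 5); tank 3 never drops to <=2
Tank 3 never reaches <=2 within 15 steps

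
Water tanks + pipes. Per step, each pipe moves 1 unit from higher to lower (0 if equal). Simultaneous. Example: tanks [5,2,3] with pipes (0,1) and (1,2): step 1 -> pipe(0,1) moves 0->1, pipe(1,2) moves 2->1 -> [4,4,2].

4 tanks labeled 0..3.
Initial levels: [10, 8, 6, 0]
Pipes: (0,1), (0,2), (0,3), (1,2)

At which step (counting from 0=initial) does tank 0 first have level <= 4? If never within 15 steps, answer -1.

Answer: 6

Derivation:
Step 1: flows [0->1,0->2,0->3,1->2] -> levels [7 8 8 1]
Step 2: flows [1->0,2->0,0->3,1=2] -> levels [8 7 7 2]
Step 3: flows [0->1,0->2,0->3,1=2] -> levels [5 8 8 3]
Step 4: flows [1->0,2->0,0->3,1=2] -> levels [6 7 7 4]
Step 5: flows [1->0,2->0,0->3,1=2] -> levels [7 6 6 5]
Step 6: flows [0->1,0->2,0->3,1=2] -> levels [4 7 7 6]
Tank 0 first reaches <=4 at step 6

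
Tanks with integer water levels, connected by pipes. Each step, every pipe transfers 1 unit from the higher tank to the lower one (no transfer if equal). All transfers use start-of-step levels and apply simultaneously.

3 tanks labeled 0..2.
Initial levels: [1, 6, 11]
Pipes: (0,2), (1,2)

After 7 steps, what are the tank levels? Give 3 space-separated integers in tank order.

Answer: 6 6 6

Derivation:
Step 1: flows [2->0,2->1] -> levels [2 7 9]
Step 2: flows [2->0,2->1] -> levels [3 8 7]
Step 3: flows [2->0,1->2] -> levels [4 7 7]
Step 4: flows [2->0,1=2] -> levels [5 7 6]
Step 5: flows [2->0,1->2] -> levels [6 6 6]
Step 6: flows [0=2,1=2] -> levels [6 6 6]
  -> stable; steps 7..7 unchanged -> [6 6 6]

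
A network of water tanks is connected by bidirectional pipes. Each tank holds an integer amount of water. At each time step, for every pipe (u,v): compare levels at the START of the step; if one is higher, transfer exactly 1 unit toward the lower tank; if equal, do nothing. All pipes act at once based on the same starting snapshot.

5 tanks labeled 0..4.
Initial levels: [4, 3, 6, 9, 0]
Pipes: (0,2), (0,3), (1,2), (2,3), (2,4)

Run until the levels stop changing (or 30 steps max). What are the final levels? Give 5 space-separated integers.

Answer: 4 4 6 4 4

Derivation:
Step 1: flows [2->0,3->0,2->1,3->2,2->4] -> levels [6 4 4 7 1]
Step 2: flows [0->2,3->0,1=2,3->2,2->4] -> levels [6 4 5 5 2]
Step 3: flows [0->2,0->3,2->1,2=3,2->4] -> levels [4 5 4 6 3]
Step 4: flows [0=2,3->0,1->2,3->2,2->4] -> levels [5 4 5 4 4]
Step 5: flows [0=2,0->3,2->1,2->3,2->4] -> levels [4 5 2 6 5]
Step 6: flows [0->2,3->0,1->2,3->2,4->2] -> levels [4 4 6 4 4]
Step 7: flows [2->0,0=3,2->1,2->3,2->4] -> levels [5 5 2 5 5]
Step 8: flows [0->2,0=3,1->2,3->2,4->2] -> levels [4 4 6 4 4]
  -> period-2 cycle: step 8 state = step 6 state; never stabilizes
  -> state at step 30: (30-6) mod 2 = 0, same as step 6 -> [4 4 6 4 4]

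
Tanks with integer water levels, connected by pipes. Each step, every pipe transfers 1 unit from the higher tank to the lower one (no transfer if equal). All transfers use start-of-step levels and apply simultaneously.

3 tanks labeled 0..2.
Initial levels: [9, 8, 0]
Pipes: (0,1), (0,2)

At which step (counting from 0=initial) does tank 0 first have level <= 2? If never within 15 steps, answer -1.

Step 1: flows [0->1,0->2] -> levels [7 9 1]
Step 2: flows [1->0,0->2] -> levels [7 8 2]
Step 3: flows [1->0,0->2] -> levels [7 7 3]
Step 4: flows [0=1,0->2] -> levels [6 7 4]
Step 5: flows [1->0,0->2] -> levels [6 6 5]
Step 6: flows [0=1,0->2] -> levels [5 6 6]
Step 7: flows [1->0,2->0] -> levels [7 5 5]
Step 8: flows [0->1,0->2] -> levels [5 6 6]
  -> period-2 cycle (repeats step 6); tank 0 never drops to <=2
Tank 0 never reaches <=2 within 15 steps

Answer: -1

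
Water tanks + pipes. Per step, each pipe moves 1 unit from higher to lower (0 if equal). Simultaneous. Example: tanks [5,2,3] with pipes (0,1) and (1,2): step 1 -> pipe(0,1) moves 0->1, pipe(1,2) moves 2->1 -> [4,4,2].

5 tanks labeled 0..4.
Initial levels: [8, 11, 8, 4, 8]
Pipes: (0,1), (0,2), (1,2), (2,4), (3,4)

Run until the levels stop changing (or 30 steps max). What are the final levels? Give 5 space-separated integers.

Answer: 9 9 6 7 8

Derivation:
Step 1: flows [1->0,0=2,1->2,2=4,4->3] -> levels [9 9 9 5 7]
Step 2: flows [0=1,0=2,1=2,2->4,4->3] -> levels [9 9 8 6 7]
Step 3: flows [0=1,0->2,1->2,2->4,4->3] -> levels [8 8 9 7 7]
Step 4: flows [0=1,2->0,2->1,2->4,3=4] -> levels [9 9 6 7 8]
Step 5: flows [0=1,0->2,1->2,4->2,4->3] -> levels [8 8 9 8 6]
Step 6: flows [0=1,2->0,2->1,2->4,3->4] -> levels [9 9 6 7 8]
  -> period-2 cycle: step 6 state = step 4 state; never stabilizes
  -> state at step 30: (30-4) mod 2 = 0, same as step 4 -> [9 9 6 7 8]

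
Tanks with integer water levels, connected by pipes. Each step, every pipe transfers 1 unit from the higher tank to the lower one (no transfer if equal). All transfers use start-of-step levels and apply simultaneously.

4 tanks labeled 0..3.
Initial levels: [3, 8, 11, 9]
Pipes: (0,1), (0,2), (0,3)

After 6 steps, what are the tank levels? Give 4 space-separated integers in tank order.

Step 1: flows [1->0,2->0,3->0] -> levels [6 7 10 8]
Step 2: flows [1->0,2->0,3->0] -> levels [9 6 9 7]
Step 3: flows [0->1,0=2,0->3] -> levels [7 7 9 8]
Step 4: flows [0=1,2->0,3->0] -> levels [9 7 8 7]
Step 5: flows [0->1,0->2,0->3] -> levels [6 8 9 8]
Step 6: flows [1->0,2->0,3->0] -> levels [9 7 8 7]

Answer: 9 7 8 7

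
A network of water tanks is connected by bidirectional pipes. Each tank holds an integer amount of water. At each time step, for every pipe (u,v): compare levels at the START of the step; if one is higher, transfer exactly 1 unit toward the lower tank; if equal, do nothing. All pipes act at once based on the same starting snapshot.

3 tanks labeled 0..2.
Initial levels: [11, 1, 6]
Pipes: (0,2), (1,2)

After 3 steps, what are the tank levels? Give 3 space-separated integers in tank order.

Step 1: flows [0->2,2->1] -> levels [10 2 6]
Step 2: flows [0->2,2->1] -> levels [9 3 6]
Step 3: flows [0->2,2->1] -> levels [8 4 6]

Answer: 8 4 6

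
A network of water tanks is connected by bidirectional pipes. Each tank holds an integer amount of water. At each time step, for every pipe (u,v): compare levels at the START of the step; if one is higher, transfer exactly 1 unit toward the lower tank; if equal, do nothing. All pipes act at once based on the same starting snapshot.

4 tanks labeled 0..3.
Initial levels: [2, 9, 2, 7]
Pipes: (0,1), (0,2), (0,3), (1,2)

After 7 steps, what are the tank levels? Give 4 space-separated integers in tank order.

Answer: 5 5 5 5

Derivation:
Step 1: flows [1->0,0=2,3->0,1->2] -> levels [4 7 3 6]
Step 2: flows [1->0,0->2,3->0,1->2] -> levels [5 5 5 5]
Step 3: flows [0=1,0=2,0=3,1=2] -> levels [5 5 5 5]
  -> stable; steps 4..7 unchanged -> [5 5 5 5]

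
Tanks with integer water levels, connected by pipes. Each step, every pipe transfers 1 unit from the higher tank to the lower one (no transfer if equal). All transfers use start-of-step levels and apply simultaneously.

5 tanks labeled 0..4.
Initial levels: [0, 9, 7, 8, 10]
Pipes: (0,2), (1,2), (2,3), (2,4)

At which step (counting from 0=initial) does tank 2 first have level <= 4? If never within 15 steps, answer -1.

Step 1: flows [2->0,1->2,3->2,4->2] -> levels [1 8 9 7 9]
Step 2: flows [2->0,2->1,2->3,2=4] -> levels [2 9 6 8 9]
Step 3: flows [2->0,1->2,3->2,4->2] -> levels [3 8 8 7 8]
Step 4: flows [2->0,1=2,2->3,2=4] -> levels [4 8 6 8 8]
Step 5: flows [2->0,1->2,3->2,4->2] -> levels [5 7 8 7 7]
Step 6: flows [2->0,2->1,2->3,2->4] -> levels [6 8 4 8 8]
Tank 2 first reaches <=4 at step 6

Answer: 6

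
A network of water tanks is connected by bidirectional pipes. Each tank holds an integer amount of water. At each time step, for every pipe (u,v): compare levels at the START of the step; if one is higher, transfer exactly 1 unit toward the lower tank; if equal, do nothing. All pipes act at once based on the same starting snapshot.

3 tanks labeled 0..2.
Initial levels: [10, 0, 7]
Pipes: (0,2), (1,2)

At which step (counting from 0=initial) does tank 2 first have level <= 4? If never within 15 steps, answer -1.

Step 1: flows [0->2,2->1] -> levels [9 1 7]
Step 2: flows [0->2,2->1] -> levels [8 2 7]
Step 3: flows [0->2,2->1] -> levels [7 3 7]
Step 4: flows [0=2,2->1] -> levels [7 4 6]
Step 5: flows [0->2,2->1] -> levels [6 5 6]
Step 6: flows [0=2,2->1] -> levels [6 6 5]
Step 7: flows [0->2,1->2] -> levels [5 5 7]
Step 8: flows [2->0,2->1] -> levels [6 6 5]
  -> period-2 cycle (repeats step 6); tank 2 never drops to <=4
Tank 2 never reaches <=4 within 15 steps

Answer: -1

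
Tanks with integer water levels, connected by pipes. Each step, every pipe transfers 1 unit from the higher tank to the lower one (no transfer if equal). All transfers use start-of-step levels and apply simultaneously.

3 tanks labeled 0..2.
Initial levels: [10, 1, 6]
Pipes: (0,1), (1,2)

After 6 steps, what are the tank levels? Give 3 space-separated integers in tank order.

Answer: 5 7 5

Derivation:
Step 1: flows [0->1,2->1] -> levels [9 3 5]
Step 2: flows [0->1,2->1] -> levels [8 5 4]
Step 3: flows [0->1,1->2] -> levels [7 5 5]
Step 4: flows [0->1,1=2] -> levels [6 6 5]
Step 5: flows [0=1,1->2] -> levels [6 5 6]
Step 6: flows [0->1,2->1] -> levels [5 7 5]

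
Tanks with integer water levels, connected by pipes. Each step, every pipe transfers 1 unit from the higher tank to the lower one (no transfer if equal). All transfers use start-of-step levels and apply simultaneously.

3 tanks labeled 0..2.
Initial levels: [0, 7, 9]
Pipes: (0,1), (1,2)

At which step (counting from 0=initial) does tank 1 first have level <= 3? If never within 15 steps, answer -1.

Step 1: flows [1->0,2->1] -> levels [1 7 8]
Step 2: flows [1->0,2->1] -> levels [2 7 7]
Step 3: flows [1->0,1=2] -> levels [3 6 7]
Step 4: flows [1->0,2->1] -> levels [4 6 6]
Step 5: flows [1->0,1=2] -> levels [5 5 6]
Step 6: flows [0=1,2->1] -> levels [5 6 5]
Step 7: flows [1->0,1->2] -> levels [6 4 6]
Step 8: flows [0->1,2->1] -> levels [5 6 5]
  -> period-2 cycle (repeats step 6); tank 1 never drops to <=3
Tank 1 never reaches <=3 within 15 steps

Answer: -1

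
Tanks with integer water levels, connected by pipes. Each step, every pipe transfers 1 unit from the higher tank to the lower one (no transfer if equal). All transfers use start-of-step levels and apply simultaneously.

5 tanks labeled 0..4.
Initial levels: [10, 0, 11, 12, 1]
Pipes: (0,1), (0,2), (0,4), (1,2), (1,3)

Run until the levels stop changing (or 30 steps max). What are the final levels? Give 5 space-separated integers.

Answer: 5 7 8 7 7

Derivation:
Step 1: flows [0->1,2->0,0->4,2->1,3->1] -> levels [9 3 9 11 2]
Step 2: flows [0->1,0=2,0->4,2->1,3->1] -> levels [7 6 8 10 3]
Step 3: flows [0->1,2->0,0->4,2->1,3->1] -> levels [6 9 6 9 4]
Step 4: flows [1->0,0=2,0->4,1->2,1=3] -> levels [6 7 7 9 5]
Step 5: flows [1->0,2->0,0->4,1=2,3->1] -> levels [7 7 6 8 6]
Step 6: flows [0=1,0->2,0->4,1->2,3->1] -> levels [5 7 8 7 7]
Step 7: flows [1->0,2->0,4->0,2->1,1=3] -> levels [8 7 6 7 6]
Step 8: flows [0->1,0->2,0->4,1->2,1=3] -> levels [5 7 8 7 7]
  -> period-2 cycle: step 8 state = step 6 state; never stabilizes
  -> state at step 30: (30-6) mod 2 = 0, same as step 6 -> [5 7 8 7 7]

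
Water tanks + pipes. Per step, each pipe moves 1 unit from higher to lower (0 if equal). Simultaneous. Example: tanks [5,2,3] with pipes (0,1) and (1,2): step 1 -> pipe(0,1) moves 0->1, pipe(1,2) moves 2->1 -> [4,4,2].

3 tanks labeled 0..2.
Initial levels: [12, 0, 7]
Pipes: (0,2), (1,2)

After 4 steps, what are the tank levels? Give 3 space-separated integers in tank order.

Step 1: flows [0->2,2->1] -> levels [11 1 7]
Step 2: flows [0->2,2->1] -> levels [10 2 7]
Step 3: flows [0->2,2->1] -> levels [9 3 7]
Step 4: flows [0->2,2->1] -> levels [8 4 7]

Answer: 8 4 7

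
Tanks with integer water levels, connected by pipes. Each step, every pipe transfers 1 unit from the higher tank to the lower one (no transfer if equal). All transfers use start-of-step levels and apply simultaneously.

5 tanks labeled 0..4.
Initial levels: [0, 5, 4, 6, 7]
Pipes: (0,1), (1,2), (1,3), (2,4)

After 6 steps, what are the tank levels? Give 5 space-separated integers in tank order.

Answer: 3 5 4 4 6

Derivation:
Step 1: flows [1->0,1->2,3->1,4->2] -> levels [1 4 6 5 6]
Step 2: flows [1->0,2->1,3->1,2=4] -> levels [2 5 5 4 6]
Step 3: flows [1->0,1=2,1->3,4->2] -> levels [3 3 6 5 5]
Step 4: flows [0=1,2->1,3->1,2->4] -> levels [3 5 4 4 6]
Step 5: flows [1->0,1->2,1->3,4->2] -> levels [4 2 6 5 5]
Step 6: flows [0->1,2->1,3->1,2->4] -> levels [3 5 4 4 6]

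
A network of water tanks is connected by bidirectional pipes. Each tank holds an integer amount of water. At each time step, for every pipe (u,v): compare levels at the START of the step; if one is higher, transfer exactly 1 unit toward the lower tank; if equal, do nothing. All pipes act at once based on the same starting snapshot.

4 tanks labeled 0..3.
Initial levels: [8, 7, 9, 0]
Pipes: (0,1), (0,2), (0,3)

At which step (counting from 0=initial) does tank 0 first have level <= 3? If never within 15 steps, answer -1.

Answer: -1

Derivation:
Step 1: flows [0->1,2->0,0->3] -> levels [7 8 8 1]
Step 2: flows [1->0,2->0,0->3] -> levels [8 7 7 2]
Step 3: flows [0->1,0->2,0->3] -> levels [5 8 8 3]
Step 4: flows [1->0,2->0,0->3] -> levels [6 7 7 4]
Step 5: flows [1->0,2->0,0->3] -> levels [7 6 6 5]
Step 6: flows [0->1,0->2,0->3] -> levels [4 7 7 6]
Step 7: flows [1->0,2->0,3->0] -> levels [7 6 6 5]
  -> period-2 cycle (repeats step 5); tank 0 never drops to <=3
Tank 0 never reaches <=3 within 15 steps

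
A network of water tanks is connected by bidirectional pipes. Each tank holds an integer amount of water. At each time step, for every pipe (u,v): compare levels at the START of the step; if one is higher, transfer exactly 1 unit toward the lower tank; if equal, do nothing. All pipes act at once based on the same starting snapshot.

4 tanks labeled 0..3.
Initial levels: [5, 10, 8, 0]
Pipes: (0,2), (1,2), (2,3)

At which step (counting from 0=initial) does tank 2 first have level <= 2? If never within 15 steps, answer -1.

Step 1: flows [2->0,1->2,2->3] -> levels [6 9 7 1]
Step 2: flows [2->0,1->2,2->3] -> levels [7 8 6 2]
Step 3: flows [0->2,1->2,2->3] -> levels [6 7 7 3]
Step 4: flows [2->0,1=2,2->3] -> levels [7 7 5 4]
Step 5: flows [0->2,1->2,2->3] -> levels [6 6 6 5]
Step 6: flows [0=2,1=2,2->3] -> levels [6 6 5 6]
Step 7: flows [0->2,1->2,3->2] -> levels [5 5 8 5]
Step 8: flows [2->0,2->1,2->3] -> levels [6 6 5 6]
  -> period-2 cycle (repeats step 6); tank 2 never drops to <=2
Tank 2 never reaches <=2 within 15 steps

Answer: -1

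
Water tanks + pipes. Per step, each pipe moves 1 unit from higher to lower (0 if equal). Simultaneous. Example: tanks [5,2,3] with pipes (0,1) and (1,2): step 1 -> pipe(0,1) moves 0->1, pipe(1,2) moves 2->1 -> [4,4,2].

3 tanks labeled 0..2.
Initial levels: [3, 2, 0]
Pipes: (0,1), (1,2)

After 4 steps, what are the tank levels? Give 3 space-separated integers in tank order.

Answer: 2 1 2

Derivation:
Step 1: flows [0->1,1->2] -> levels [2 2 1]
Step 2: flows [0=1,1->2] -> levels [2 1 2]
Step 3: flows [0->1,2->1] -> levels [1 3 1]
Step 4: flows [1->0,1->2] -> levels [2 1 2]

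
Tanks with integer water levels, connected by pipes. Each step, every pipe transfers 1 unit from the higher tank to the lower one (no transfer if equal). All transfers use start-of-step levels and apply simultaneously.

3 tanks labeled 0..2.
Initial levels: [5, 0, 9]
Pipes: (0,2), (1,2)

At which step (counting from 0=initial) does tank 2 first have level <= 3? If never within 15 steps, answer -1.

Step 1: flows [2->0,2->1] -> levels [6 1 7]
Step 2: flows [2->0,2->1] -> levels [7 2 5]
Step 3: flows [0->2,2->1] -> levels [6 3 5]
Step 4: flows [0->2,2->1] -> levels [5 4 5]
Step 5: flows [0=2,2->1] -> levels [5 5 4]
Step 6: flows [0->2,1->2] -> levels [4 4 6]
Step 7: flows [2->0,2->1] -> levels [5 5 4]
  -> period-2 cycle (repeats step 5); tank 2 never drops to <=3
Tank 2 never reaches <=3 within 15 steps

Answer: -1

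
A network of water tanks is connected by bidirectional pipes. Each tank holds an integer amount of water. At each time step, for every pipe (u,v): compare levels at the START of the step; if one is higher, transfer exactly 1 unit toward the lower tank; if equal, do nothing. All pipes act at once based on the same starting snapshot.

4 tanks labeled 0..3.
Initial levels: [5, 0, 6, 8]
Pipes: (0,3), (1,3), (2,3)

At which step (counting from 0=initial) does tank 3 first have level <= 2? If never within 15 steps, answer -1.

Step 1: flows [3->0,3->1,3->2] -> levels [6 1 7 5]
Step 2: flows [0->3,3->1,2->3] -> levels [5 2 6 6]
Step 3: flows [3->0,3->1,2=3] -> levels [6 3 6 4]
Step 4: flows [0->3,3->1,2->3] -> levels [5 4 5 5]
Step 5: flows [0=3,3->1,2=3] -> levels [5 5 5 4]
Step 6: flows [0->3,1->3,2->3] -> levels [4 4 4 7]
Step 7: flows [3->0,3->1,3->2] -> levels [5 5 5 4]
  -> period-2 cycle (repeats step 5); tank 3 never drops to <=2
Tank 3 never reaches <=2 within 15 steps

Answer: -1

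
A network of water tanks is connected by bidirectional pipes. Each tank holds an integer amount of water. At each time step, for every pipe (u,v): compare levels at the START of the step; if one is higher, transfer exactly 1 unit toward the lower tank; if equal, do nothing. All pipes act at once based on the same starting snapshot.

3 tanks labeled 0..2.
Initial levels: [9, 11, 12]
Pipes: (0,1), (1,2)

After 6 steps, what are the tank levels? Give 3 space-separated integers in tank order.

Answer: 11 10 11

Derivation:
Step 1: flows [1->0,2->1] -> levels [10 11 11]
Step 2: flows [1->0,1=2] -> levels [11 10 11]
Step 3: flows [0->1,2->1] -> levels [10 12 10]
Step 4: flows [1->0,1->2] -> levels [11 10 11]
  -> period-2 cycle: step 4 state = step 2 state
  -> state at step 6: (6-2) mod 2 = 0, same as step 2 -> [11 10 11]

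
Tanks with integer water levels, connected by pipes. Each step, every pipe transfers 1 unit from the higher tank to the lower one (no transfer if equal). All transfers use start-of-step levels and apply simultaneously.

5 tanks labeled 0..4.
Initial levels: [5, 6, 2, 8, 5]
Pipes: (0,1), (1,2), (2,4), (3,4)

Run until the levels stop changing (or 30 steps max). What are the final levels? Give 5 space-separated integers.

Answer: 6 4 6 6 4

Derivation:
Step 1: flows [1->0,1->2,4->2,3->4] -> levels [6 4 4 7 5]
Step 2: flows [0->1,1=2,4->2,3->4] -> levels [5 5 5 6 5]
Step 3: flows [0=1,1=2,2=4,3->4] -> levels [5 5 5 5 6]
Step 4: flows [0=1,1=2,4->2,4->3] -> levels [5 5 6 6 4]
Step 5: flows [0=1,2->1,2->4,3->4] -> levels [5 6 4 5 6]
Step 6: flows [1->0,1->2,4->2,4->3] -> levels [6 4 6 6 4]
Step 7: flows [0->1,2->1,2->4,3->4] -> levels [5 6 4 5 6]
  -> period-2 cycle: step 7 state = step 5 state; never stabilizes
  -> state at step 30: (30-5) mod 2 = 1, same as step 6 -> [6 4 6 6 4]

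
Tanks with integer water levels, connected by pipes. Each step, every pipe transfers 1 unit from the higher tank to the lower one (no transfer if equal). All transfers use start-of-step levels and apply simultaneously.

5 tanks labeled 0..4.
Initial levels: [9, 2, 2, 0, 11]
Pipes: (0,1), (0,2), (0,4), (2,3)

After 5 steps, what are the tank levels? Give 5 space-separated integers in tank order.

Answer: 6 5 4 3 6

Derivation:
Step 1: flows [0->1,0->2,4->0,2->3] -> levels [8 3 2 1 10]
Step 2: flows [0->1,0->2,4->0,2->3] -> levels [7 4 2 2 9]
Step 3: flows [0->1,0->2,4->0,2=3] -> levels [6 5 3 2 8]
Step 4: flows [0->1,0->2,4->0,2->3] -> levels [5 6 3 3 7]
Step 5: flows [1->0,0->2,4->0,2=3] -> levels [6 5 4 3 6]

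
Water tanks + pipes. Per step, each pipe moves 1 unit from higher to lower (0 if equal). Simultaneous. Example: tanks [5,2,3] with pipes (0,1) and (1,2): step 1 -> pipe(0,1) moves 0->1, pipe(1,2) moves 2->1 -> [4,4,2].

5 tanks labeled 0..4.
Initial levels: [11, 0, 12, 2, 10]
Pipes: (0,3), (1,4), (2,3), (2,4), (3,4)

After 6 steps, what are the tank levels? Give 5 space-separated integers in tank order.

Step 1: flows [0->3,4->1,2->3,2->4,4->3] -> levels [10 1 10 5 9]
Step 2: flows [0->3,4->1,2->3,2->4,4->3] -> levels [9 2 8 8 8]
Step 3: flows [0->3,4->1,2=3,2=4,3=4] -> levels [8 3 8 9 7]
Step 4: flows [3->0,4->1,3->2,2->4,3->4] -> levels [9 4 8 6 8]
Step 5: flows [0->3,4->1,2->3,2=4,4->3] -> levels [8 5 7 9 6]
Step 6: flows [3->0,4->1,3->2,2->4,3->4] -> levels [9 6 7 6 7]

Answer: 9 6 7 6 7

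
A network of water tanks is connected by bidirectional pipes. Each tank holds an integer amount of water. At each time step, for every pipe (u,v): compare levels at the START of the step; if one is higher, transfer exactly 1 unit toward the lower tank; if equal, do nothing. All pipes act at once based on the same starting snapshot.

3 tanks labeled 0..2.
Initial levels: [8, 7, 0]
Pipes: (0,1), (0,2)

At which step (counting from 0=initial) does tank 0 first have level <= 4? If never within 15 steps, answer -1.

Step 1: flows [0->1,0->2] -> levels [6 8 1]
Step 2: flows [1->0,0->2] -> levels [6 7 2]
Step 3: flows [1->0,0->2] -> levels [6 6 3]
Step 4: flows [0=1,0->2] -> levels [5 6 4]
Step 5: flows [1->0,0->2] -> levels [5 5 5]
Step 6: flows [0=1,0=2] -> levels [5 5 5]
  -> stable; tank 0 stays at 5 > 4
Tank 0 never reaches <=4 within 15 steps

Answer: -1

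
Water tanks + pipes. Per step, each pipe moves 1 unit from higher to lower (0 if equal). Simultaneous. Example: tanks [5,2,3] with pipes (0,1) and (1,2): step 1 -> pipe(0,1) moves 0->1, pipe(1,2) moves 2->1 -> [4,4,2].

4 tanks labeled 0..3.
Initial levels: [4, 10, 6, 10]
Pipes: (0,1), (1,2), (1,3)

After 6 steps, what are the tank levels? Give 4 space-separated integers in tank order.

Answer: 8 6 8 8

Derivation:
Step 1: flows [1->0,1->2,1=3] -> levels [5 8 7 10]
Step 2: flows [1->0,1->2,3->1] -> levels [6 7 8 9]
Step 3: flows [1->0,2->1,3->1] -> levels [7 8 7 8]
Step 4: flows [1->0,1->2,1=3] -> levels [8 6 8 8]
Step 5: flows [0->1,2->1,3->1] -> levels [7 9 7 7]
Step 6: flows [1->0,1->2,1->3] -> levels [8 6 8 8]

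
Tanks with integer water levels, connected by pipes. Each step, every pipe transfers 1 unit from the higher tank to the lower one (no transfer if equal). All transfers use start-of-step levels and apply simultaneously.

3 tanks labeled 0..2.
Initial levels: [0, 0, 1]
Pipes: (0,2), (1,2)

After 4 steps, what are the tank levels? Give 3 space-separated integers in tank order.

Answer: 0 0 1

Derivation:
Step 1: flows [2->0,2->1] -> levels [1 1 -1]
Step 2: flows [0->2,1->2] -> levels [0 0 1]
  -> period-2 cycle: step 2 state = step 0 state
  -> state at step 4: (4-0) mod 2 = 0, same as step 0 -> [0 0 1]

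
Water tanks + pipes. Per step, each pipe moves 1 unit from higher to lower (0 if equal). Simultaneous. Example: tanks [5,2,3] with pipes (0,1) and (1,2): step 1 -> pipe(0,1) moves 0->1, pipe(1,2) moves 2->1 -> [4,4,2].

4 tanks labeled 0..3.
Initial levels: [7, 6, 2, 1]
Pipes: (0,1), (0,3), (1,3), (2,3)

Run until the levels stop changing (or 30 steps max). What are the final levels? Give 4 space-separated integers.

Step 1: flows [0->1,0->3,1->3,2->3] -> levels [5 6 1 4]
Step 2: flows [1->0,0->3,1->3,3->2] -> levels [5 4 2 5]
Step 3: flows [0->1,0=3,3->1,3->2] -> levels [4 6 3 3]
Step 4: flows [1->0,0->3,1->3,2=3] -> levels [4 4 3 5]
Step 5: flows [0=1,3->0,3->1,3->2] -> levels [5 5 4 2]
Step 6: flows [0=1,0->3,1->3,2->3] -> levels [4 4 3 5]
  -> period-2 cycle: step 6 state = step 4 state; never stabilizes
  -> state at step 30: (30-4) mod 2 = 0, same as step 4 -> [4 4 3 5]

Answer: 4 4 3 5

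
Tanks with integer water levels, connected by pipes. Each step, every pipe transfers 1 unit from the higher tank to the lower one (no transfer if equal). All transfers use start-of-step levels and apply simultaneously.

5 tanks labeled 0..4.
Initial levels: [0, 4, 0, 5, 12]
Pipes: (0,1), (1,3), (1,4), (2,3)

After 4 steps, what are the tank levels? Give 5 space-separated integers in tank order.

Step 1: flows [1->0,3->1,4->1,3->2] -> levels [1 5 1 3 11]
Step 2: flows [1->0,1->3,4->1,3->2] -> levels [2 4 2 3 10]
Step 3: flows [1->0,1->3,4->1,3->2] -> levels [3 3 3 3 9]
Step 4: flows [0=1,1=3,4->1,2=3] -> levels [3 4 3 3 8]

Answer: 3 4 3 3 8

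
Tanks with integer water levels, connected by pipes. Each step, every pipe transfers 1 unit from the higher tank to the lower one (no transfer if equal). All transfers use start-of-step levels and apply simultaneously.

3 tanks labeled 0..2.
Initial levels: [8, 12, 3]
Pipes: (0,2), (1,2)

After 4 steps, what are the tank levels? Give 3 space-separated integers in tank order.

Answer: 7 8 8

Derivation:
Step 1: flows [0->2,1->2] -> levels [7 11 5]
Step 2: flows [0->2,1->2] -> levels [6 10 7]
Step 3: flows [2->0,1->2] -> levels [7 9 7]
Step 4: flows [0=2,1->2] -> levels [7 8 8]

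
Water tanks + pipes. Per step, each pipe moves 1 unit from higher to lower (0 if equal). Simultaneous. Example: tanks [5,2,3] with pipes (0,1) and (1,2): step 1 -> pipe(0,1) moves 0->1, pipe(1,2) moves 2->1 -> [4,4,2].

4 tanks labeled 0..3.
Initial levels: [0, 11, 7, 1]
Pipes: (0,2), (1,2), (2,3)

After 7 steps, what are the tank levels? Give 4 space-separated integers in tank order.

Answer: 4 4 7 4

Derivation:
Step 1: flows [2->0,1->2,2->3] -> levels [1 10 6 2]
Step 2: flows [2->0,1->2,2->3] -> levels [2 9 5 3]
Step 3: flows [2->0,1->2,2->3] -> levels [3 8 4 4]
Step 4: flows [2->0,1->2,2=3] -> levels [4 7 4 4]
Step 5: flows [0=2,1->2,2=3] -> levels [4 6 5 4]
Step 6: flows [2->0,1->2,2->3] -> levels [5 5 4 5]
Step 7: flows [0->2,1->2,3->2] -> levels [4 4 7 4]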